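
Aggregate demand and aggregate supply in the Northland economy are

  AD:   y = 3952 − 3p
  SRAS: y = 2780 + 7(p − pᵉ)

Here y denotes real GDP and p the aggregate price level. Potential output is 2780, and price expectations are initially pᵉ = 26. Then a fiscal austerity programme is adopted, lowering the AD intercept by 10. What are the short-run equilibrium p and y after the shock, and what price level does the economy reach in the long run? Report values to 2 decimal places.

AD shifts left: new AD is y = 3942 − 3p. With pᵉ = 26, SRAS is y = 2598 + 7p.
Short run: 3942 − 3p = 2598 + 7p gives 1344 = 10p, so p = 134.40 and y = 3942 − 3p = 3538.80.
y = 3538.80 is above potential 2780; expectations adjust and SRAS shifts left until y = 2780.
Long run: on the new AD curve, 2780 = 3942 − 3p gives p = 387.33.

Short run: p = 134.40, y = 3538.80. Long run: p = 387.33.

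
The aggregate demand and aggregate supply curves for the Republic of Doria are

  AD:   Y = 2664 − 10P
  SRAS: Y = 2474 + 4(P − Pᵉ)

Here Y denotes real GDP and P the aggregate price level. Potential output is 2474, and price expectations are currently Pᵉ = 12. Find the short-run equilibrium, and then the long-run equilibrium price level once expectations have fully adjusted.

Short run: P = 17, Y = 2494. Long run: P = 19.

Short run: with Pᵉ = 12, SRAS is Y = 2426 + 4P. Setting AD = SRAS gives 238 = 14P, so P = 17 and Y = 2664 − 10·17 = 2494.
Output 2494 is above potential 2474, so over time expected prices rise and SRAS shifts left until Y returns to 2474.
Long run: Y = 2474 on the AD curve gives 2474 = 2664 − 10P, so P = 19.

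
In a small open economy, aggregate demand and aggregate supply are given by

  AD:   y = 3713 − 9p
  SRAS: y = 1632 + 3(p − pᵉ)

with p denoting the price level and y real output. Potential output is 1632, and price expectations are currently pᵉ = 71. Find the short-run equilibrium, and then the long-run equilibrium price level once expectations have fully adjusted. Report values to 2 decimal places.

Short run: with pᵉ = 71, SRAS is y = 1419 + 3p. Setting AD = SRAS gives 2294 = 12p, so p = 191.17 and y = 3713 − 9p = 1992.50.
Output 1992.50 is above potential 1632, so over time expected prices rise and SRAS shifts left until y returns to 1632.
Long run: y = 1632 on the AD curve gives 1632 = 3713 − 9p, so p = 231.22.

Short run: p = 191.17, y = 1992.50. Long run: p = 231.22.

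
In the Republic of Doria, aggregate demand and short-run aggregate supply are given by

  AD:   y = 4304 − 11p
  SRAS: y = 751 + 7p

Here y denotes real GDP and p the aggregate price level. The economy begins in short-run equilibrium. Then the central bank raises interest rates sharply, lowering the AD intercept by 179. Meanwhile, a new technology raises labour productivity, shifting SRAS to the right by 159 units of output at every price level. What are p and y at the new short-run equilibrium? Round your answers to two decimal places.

After both shocks: AD is y = 4125 − 11p and SRAS is y = 910 + 7p.
Setting them equal: 3215 = 18p, so p = 178.61.
Substituting into AD, y = 2160.28.

p = 178.61, y = 2160.28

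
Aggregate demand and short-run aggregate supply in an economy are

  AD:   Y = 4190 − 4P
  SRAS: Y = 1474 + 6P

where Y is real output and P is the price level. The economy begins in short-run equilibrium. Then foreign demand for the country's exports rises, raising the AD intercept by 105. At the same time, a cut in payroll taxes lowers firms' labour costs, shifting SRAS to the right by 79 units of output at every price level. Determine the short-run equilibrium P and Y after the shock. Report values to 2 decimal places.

P = 274.20, Y = 3198.20

After both shocks: AD is Y = 4295 − 4P and SRAS is Y = 1553 + 6P.
Setting them equal: 2742 = 10P, so P = 274.20.
Substituting into AD, Y = 3198.20.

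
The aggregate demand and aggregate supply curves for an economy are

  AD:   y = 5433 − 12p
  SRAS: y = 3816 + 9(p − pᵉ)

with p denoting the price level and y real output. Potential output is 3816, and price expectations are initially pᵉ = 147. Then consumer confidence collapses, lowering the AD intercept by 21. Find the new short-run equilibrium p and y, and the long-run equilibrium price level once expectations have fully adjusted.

AD shifts left: new AD is y = 5412 − 12p. With pᵉ = 147, SRAS is y = 2493 + 9p.
Short run: 5412 − 12p = 2493 + 9p gives 2919 = 21p, so p = 139 and y = 5412 − 12·139 = 3744.
y = 3744 is below potential 3816; expectations adjust and SRAS shifts right until y = 3816.
Long run: on the new AD curve, 3816 = 5412 − 12p gives p = 133.

Short run: p = 139, y = 3744. Long run: p = 133.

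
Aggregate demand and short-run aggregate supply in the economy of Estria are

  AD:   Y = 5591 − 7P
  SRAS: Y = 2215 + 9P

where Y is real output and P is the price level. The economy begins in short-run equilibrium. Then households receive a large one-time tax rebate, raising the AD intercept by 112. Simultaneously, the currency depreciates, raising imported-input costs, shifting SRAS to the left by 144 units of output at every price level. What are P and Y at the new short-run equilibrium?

P = 227, Y = 4114

After both shocks: AD is Y = 5703 − 7P and SRAS is Y = 2071 + 9P.
Setting them equal: 3632 = 16P, so P = 227.
Y = 5703 − 7·227 = 4114.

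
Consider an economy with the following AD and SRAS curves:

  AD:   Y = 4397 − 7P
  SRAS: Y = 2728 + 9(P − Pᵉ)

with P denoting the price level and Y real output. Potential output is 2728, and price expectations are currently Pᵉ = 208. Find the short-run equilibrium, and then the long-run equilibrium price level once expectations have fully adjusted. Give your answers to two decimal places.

Short run: P = 221.31, Y = 2847.81. Long run: P = 238.43.

Short run: with Pᵉ = 208, SRAS is Y = 856 + 9P. Setting AD = SRAS gives 3541 = 16P, so P = 221.31 and Y = 4397 − 7P = 2847.81.
Output 2847.81 is above potential 2728, so over time expected prices rise and SRAS shifts left until Y returns to 2728.
Long run: Y = 2728 on the AD curve gives 2728 = 4397 − 7P, so P = 238.43.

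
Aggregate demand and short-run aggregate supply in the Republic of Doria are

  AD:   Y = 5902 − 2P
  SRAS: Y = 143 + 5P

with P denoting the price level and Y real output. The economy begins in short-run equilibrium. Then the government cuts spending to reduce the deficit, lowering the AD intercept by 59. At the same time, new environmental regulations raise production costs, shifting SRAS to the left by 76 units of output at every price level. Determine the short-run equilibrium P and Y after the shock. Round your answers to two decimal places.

After both shocks: AD is Y = 5843 − 2P and SRAS is Y = 67 + 5P.
Setting them equal: 5776 = 7P, so P = 825.14.
Substituting into AD, Y = 4192.71.

P = 825.14, Y = 4192.71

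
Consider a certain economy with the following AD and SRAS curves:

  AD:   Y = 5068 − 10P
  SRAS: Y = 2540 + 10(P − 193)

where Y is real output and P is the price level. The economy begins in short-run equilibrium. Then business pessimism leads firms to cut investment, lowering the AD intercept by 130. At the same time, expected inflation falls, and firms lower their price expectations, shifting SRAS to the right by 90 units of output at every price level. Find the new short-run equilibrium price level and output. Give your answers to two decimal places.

After both shocks: AD is Y = 4938 − 10P and SRAS is Y = 700 + 10P.
Setting them equal: 4238 = 20P, so P = 211.90.
Substituting into AD, Y = 2819.00.

P = 211.90, Y = 2819.00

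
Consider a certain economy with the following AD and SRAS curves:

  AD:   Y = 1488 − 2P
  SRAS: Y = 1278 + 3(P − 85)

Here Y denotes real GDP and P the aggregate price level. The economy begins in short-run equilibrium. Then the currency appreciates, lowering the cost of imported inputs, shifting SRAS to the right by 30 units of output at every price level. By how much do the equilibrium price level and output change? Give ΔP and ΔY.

This is a positive supply shock: SRAS shifts right.
New SRAS: Y = 1053 + 3P.
Set AD = SRAS: 1488 − 2P = 1053 + 3P, so 435 = 5P and P = 87.
Y = 1488 − 2·87 = 1314.
Initially P = 93, Y = 1302, so ΔP = -6 and ΔY = +12.

ΔP = -6, ΔY = +12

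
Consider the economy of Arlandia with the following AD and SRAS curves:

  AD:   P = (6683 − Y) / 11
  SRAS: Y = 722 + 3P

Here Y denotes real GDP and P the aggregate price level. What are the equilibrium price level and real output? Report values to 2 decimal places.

P = 425.79, Y = 1999.36

Rearrange AD to Y = 6683 − 11P.
Set AD = SRAS: 6683 − 11P = 722 + 3P, so 5961 = 14P and P = 425.79.
Substituting into AD, Y = 6683 − 11P = 1999.36.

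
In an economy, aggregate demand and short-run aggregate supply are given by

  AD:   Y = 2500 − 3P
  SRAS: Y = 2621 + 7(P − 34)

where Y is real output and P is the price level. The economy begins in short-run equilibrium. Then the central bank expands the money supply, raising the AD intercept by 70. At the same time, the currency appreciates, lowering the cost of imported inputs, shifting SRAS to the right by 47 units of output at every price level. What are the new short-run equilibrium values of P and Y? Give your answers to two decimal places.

After both shocks: AD is Y = 2570 − 3P and SRAS is Y = 2430 + 7P.
Setting them equal: 140 = 10P, so P = 14.00.
Substituting into AD, Y = 2528.00.

P = 14.00, Y = 2528.00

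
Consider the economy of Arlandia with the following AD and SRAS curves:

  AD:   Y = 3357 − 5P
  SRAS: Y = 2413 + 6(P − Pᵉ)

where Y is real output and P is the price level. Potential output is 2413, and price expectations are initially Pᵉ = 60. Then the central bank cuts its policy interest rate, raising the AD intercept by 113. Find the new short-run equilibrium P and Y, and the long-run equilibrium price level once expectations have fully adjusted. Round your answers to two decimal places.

AD shifts right: new AD is Y = 3470 − 5P. With Pᵉ = 60, SRAS is Y = 2053 + 6P.
Short run: 3470 − 5P = 2053 + 6P gives 1417 = 11P, so P = 128.82 and Y = 3470 − 5P = 2825.91.
Y = 2825.91 is above potential 2413; expectations adjust and SRAS shifts left until Y = 2413.
Long run: on the new AD curve, 2413 = 3470 − 5P gives P = 211.40.

Short run: P = 128.82, Y = 2825.91. Long run: P = 211.40.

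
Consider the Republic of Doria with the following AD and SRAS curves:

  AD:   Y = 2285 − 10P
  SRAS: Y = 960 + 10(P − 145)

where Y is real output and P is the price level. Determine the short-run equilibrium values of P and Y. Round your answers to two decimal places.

Write SRAS as Y = 960 + 10P − 1450 = 10P − 490.
Set AD = SRAS: 2285 − 10P = 10P − 490, so 2775 = 20P and P = 138.75.
Substituting into AD, Y = 2285 − 10P = 897.50.

P = 138.75, Y = 897.50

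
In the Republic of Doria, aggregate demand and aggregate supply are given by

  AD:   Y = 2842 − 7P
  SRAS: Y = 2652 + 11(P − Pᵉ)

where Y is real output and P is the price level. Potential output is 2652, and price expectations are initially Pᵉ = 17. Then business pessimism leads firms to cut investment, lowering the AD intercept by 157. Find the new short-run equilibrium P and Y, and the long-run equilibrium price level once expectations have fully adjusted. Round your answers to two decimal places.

Short run: P = 12.22, Y = 2599.44. Long run: P = 4.71.

AD shifts left: new AD is Y = 2685 − 7P. With Pᵉ = 17, SRAS is Y = 2465 + 11P.
Short run: 2685 − 7P = 2465 + 11P gives 220 = 18P, so P = 12.22 and Y = 2685 − 7P = 2599.44.
Y = 2599.44 is below potential 2652; expectations adjust and SRAS shifts right until Y = 2652.
Long run: on the new AD curve, 2652 = 2685 − 7P gives P = 4.71.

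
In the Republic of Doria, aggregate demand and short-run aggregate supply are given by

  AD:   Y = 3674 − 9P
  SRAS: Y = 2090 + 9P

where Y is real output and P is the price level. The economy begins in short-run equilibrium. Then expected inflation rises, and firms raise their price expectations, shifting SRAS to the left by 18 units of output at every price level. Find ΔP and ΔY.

This is a negative supply shock: SRAS shifts left.
New SRAS: Y = 2072 + 9P.
Set AD = SRAS: 3674 − 9P = 2072 + 9P, so 1602 = 18P and P = 89.
Y = 3674 − 9·89 = 2873.
Initially P = 88, Y = 2882, so ΔP = +1 and ΔY = -9.

ΔP = +1, ΔY = -9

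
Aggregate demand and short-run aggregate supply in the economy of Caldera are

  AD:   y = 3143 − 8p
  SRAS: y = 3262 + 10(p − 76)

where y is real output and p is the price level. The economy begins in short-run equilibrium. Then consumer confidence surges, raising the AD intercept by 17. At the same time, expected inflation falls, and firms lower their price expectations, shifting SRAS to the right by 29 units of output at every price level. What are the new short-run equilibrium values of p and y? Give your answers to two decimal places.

After both shocks: AD is y = 3160 − 8p and SRAS is y = 2531 + 10p.
Setting them equal: 629 = 18p, so p = 34.94.
Substituting into AD, y = 2880.44.

p = 34.94, y = 2880.44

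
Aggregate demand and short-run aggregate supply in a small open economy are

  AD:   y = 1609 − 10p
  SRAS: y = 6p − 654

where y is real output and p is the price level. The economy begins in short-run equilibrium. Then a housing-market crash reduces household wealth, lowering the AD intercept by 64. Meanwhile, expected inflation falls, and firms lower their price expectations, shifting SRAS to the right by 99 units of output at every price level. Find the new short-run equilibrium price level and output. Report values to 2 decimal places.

After both shocks: AD is y = 1545 − 10p and SRAS is y = 6p − 555.
Setting them equal: 2100 = 16p, so p = 131.25.
Substituting into AD, y = 232.50.

p = 131.25, y = 232.50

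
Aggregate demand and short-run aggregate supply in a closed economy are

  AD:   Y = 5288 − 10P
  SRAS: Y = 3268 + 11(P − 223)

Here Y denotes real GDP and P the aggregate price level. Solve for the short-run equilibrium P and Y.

Write SRAS as Y = 3268 + 11P − 2453 = 815 + 11P.
Set AD = SRAS: 5288 − 10P = 815 + 11P, so 4473 = 21P and P = 213.
Then Y = 5288 − 10·213 = 3158.

P = 213, Y = 3158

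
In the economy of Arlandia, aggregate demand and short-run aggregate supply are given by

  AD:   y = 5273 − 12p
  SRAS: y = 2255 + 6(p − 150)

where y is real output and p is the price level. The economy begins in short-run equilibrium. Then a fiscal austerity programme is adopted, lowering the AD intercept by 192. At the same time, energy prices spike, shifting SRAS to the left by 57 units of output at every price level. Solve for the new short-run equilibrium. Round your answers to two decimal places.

After both shocks: AD is y = 5081 − 12p and SRAS is y = 1298 + 6p.
Setting them equal: 3783 = 18p, so p = 210.17.
Substituting into AD, y = 2559.00.

p = 210.17, y = 2559.00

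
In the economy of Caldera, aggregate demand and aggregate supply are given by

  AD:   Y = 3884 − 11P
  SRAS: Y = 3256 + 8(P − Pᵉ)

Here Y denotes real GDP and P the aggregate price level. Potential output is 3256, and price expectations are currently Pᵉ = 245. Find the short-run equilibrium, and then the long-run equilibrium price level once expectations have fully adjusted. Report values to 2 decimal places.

Short run: P = 136.21, Y = 2385.68. Long run: P = 57.09.

Short run: with Pᵉ = 245, SRAS is Y = 1296 + 8P. Setting AD = SRAS gives 2588 = 19P, so P = 136.21 and Y = 3884 − 11P = 2385.68.
Output 2385.68 is below potential 3256, so over time expected prices fall and SRAS shifts right until Y returns to 3256.
Long run: Y = 3256 on the AD curve gives 3256 = 3884 − 11P, so P = 57.09.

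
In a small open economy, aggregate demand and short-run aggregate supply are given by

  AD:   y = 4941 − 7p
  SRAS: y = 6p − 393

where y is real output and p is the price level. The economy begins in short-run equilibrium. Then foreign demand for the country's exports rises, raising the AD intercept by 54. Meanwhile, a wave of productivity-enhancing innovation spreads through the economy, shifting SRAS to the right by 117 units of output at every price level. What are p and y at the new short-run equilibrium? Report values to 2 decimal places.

p = 405.46, y = 2156.77

After both shocks: AD is y = 4995 − 7p and SRAS is y = 6p − 276.
Setting them equal: 5271 = 13p, so p = 405.46.
Substituting into AD, y = 2156.77.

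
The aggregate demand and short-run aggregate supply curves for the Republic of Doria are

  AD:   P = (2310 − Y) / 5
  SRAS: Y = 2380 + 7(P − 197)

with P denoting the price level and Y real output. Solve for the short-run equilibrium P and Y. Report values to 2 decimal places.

Write SRAS as Y = 2380 + 7P − 1379 = 1001 + 7P.
Rearrange AD to Y = 2310 − 5P.
Set AD = SRAS: 2310 − 5P = 1001 + 7P, so 1309 = 12P and P = 109.08.
Substituting into AD, Y = 2310 − 5P = 1764.58.

P = 109.08, Y = 1764.58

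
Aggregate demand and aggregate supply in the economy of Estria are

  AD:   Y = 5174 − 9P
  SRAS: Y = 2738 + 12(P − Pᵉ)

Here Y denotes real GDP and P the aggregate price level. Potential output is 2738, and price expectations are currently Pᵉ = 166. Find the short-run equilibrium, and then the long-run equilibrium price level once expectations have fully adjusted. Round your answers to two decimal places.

Short run: with Pᵉ = 166, SRAS is Y = 746 + 12P. Setting AD = SRAS gives 4428 = 21P, so P = 210.86 and Y = 5174 − 9P = 3276.29.
Output 3276.29 is above potential 2738, so over time expected prices rise and SRAS shifts left until Y returns to 2738.
Long run: Y = 2738 on the AD curve gives 2738 = 5174 − 9P, so P = 270.67.

Short run: P = 210.86, Y = 3276.29. Long run: P = 270.67.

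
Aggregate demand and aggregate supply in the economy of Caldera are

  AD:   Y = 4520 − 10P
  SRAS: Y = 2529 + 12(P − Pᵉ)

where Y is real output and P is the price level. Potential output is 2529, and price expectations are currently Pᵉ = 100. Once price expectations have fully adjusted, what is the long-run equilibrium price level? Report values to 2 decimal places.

Long-run P = 199.10

Short run: with Pᵉ = 100, SRAS is Y = 1329 + 12P. Setting AD = SRAS gives 3191 = 22P, so P = 145.05 and Y = 4520 − 10P = 3069.55.
Output 3069.55 is above potential 2529, so over time expected prices rise and SRAS shifts left until Y returns to 2529.
Long run: Y = 2529 on the AD curve gives 2529 = 4520 − 10P, so P = 199.10.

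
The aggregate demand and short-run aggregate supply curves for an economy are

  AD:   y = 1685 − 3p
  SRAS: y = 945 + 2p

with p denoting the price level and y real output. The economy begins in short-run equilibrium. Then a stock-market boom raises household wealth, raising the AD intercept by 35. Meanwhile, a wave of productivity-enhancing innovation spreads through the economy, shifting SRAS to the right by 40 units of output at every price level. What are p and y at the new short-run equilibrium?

After both shocks: AD is y = 1720 − 3p and SRAS is y = 985 + 2p.
Setting them equal: 735 = 5p, so p = 147.
y = 1720 − 3·147 = 1279.

p = 147, y = 1279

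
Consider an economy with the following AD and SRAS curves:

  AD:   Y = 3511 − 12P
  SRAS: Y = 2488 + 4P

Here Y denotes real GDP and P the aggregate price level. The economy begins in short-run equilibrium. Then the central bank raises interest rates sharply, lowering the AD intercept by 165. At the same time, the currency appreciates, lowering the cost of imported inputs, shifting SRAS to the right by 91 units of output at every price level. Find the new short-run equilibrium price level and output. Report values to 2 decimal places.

P = 47.94, Y = 2770.75

After both shocks: AD is Y = 3346 − 12P and SRAS is Y = 2579 + 4P.
Setting them equal: 767 = 16P, so P = 47.94.
Substituting into AD, Y = 2770.75.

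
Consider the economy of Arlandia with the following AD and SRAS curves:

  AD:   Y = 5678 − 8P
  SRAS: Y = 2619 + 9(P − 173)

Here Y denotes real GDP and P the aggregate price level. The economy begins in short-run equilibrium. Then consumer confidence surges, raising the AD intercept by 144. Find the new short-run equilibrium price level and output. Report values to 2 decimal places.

P = 280.00, Y = 3582.00

This is a positive demand shock: AD shifts right.
New AD: Y = 5822 − 8P.
SRAS can be written Y = 1062 + 9P.
Set AD = SRAS: 5822 − 8P = 1062 + 9P, so 4760 = 17P and P = 280.00.
Substituting into AD, Y = 3582.00.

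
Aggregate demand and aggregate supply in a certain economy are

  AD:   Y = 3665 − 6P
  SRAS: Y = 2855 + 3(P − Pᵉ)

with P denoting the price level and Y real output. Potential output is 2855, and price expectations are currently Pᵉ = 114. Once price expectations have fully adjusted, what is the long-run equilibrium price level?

Long-run P = 135

Short run: with Pᵉ = 114, SRAS is Y = 2513 + 3P. Setting AD = SRAS gives 1152 = 9P, so P = 128 and Y = 3665 − 6·128 = 2897.
Output 2897 is above potential 2855, so over time expected prices rise and SRAS shifts left until Y returns to 2855.
Long run: Y = 2855 on the AD curve gives 2855 = 3665 − 6P, so P = 135.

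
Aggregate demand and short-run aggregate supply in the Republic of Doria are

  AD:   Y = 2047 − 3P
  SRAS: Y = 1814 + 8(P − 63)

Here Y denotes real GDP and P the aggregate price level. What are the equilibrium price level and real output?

Write SRAS as Y = 1814 + 8P − 504 = 1310 + 8P.
Set AD = SRAS: 2047 − 3P = 1310 + 8P, so 737 = 11P and P = 67.
Then Y = 2047 − 3·67 = 1846.

P = 67, Y = 1846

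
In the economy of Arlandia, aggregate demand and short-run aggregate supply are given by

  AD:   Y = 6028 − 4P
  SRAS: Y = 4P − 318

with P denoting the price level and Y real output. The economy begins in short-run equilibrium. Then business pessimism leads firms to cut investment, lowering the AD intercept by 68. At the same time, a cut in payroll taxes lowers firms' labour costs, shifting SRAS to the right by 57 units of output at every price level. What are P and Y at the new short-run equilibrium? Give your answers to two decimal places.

P = 777.63, Y = 2849.50

After both shocks: AD is Y = 5960 − 4P and SRAS is Y = 4P − 261.
Setting them equal: 6221 = 8P, so P = 777.63.
Substituting into AD, Y = 2849.50.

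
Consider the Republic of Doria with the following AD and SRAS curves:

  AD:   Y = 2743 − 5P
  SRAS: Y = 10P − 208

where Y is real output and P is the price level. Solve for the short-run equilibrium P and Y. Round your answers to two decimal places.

Set AD = SRAS: 2743 − 5P = 10P − 208, so 2951 = 15P and P = 196.73.
Substituting into AD, Y = 2743 − 5P = 1759.33.

P = 196.73, Y = 1759.33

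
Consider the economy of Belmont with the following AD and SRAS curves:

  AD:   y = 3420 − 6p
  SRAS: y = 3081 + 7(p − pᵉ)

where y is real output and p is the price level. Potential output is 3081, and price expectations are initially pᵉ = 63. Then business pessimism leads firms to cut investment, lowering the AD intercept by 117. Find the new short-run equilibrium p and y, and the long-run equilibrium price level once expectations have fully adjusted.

Short run: p = 51, y = 2997. Long run: p = 37.

AD shifts left: new AD is y = 3303 − 6p. With pᵉ = 63, SRAS is y = 2640 + 7p.
Short run: 3303 − 6p = 2640 + 7p gives 663 = 13p, so p = 51 and y = 3303 − 6·51 = 2997.
y = 2997 is below potential 3081; expectations adjust and SRAS shifts right until y = 3081.
Long run: on the new AD curve, 3081 = 3303 − 6p gives p = 37.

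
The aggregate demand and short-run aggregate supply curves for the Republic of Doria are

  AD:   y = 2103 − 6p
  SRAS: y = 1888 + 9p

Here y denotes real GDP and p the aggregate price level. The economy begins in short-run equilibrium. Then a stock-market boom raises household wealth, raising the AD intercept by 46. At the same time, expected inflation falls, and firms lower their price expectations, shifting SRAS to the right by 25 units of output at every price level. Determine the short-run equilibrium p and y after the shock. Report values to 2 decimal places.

After both shocks: AD is y = 2149 − 6p and SRAS is y = 1913 + 9p.
Setting them equal: 236 = 15p, so p = 15.73.
Substituting into AD, y = 2054.60.

p = 15.73, y = 2054.60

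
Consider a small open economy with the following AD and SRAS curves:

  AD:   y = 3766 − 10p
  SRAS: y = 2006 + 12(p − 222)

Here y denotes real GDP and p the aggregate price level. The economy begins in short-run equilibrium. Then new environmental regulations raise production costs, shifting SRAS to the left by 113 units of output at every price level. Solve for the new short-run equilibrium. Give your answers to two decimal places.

This is a negative supply shock: SRAS shifts left.
New SRAS: y = 12p − 771.
Set AD = SRAS: 3766 − 10p = 12p − 771, so 4537 = 22p and p = 206.23.
Substituting into AD, y = 1703.73.

p = 206.23, y = 1703.73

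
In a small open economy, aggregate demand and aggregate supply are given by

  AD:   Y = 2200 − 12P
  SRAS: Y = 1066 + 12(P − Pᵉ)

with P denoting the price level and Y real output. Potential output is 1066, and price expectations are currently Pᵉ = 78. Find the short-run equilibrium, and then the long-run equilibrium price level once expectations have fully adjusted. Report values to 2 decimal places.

Short run: with Pᵉ = 78, SRAS is Y = 130 + 12P. Setting AD = SRAS gives 2070 = 24P, so P = 86.25 and Y = 2200 − 12P = 1165.00.
Output 1165.00 is above potential 1066, so over time expected prices rise and SRAS shifts left until Y returns to 1066.
Long run: Y = 1066 on the AD curve gives 1066 = 2200 − 12P, so P = 94.50.

Short run: P = 86.25, Y = 1165.00. Long run: P = 94.50.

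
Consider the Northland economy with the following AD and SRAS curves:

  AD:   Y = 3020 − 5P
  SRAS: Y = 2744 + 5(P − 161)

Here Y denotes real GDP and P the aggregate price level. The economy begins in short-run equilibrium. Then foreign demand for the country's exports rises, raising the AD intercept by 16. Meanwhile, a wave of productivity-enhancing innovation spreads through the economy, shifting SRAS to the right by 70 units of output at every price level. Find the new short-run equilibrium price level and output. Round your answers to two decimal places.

P = 102.70, Y = 2522.50

After both shocks: AD is Y = 3036 − 5P and SRAS is Y = 2009 + 5P.
Setting them equal: 1027 = 10P, so P = 102.70.
Substituting into AD, Y = 2522.50.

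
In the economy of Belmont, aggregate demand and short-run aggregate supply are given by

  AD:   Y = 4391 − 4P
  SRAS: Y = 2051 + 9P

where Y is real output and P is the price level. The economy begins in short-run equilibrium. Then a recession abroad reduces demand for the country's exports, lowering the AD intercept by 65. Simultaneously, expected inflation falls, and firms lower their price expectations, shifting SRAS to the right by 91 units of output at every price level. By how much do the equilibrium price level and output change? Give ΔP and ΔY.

ΔP = -12, ΔY = -17

After both shocks: AD is Y = 4326 − 4P and SRAS is Y = 2142 + 9P.
Setting them equal: 2184 = 13P, so P = 168.
Y = 4326 − 4·168 = 3654.
Initially P = 180, Y = 3671, so ΔP = -12 and ΔY = -17.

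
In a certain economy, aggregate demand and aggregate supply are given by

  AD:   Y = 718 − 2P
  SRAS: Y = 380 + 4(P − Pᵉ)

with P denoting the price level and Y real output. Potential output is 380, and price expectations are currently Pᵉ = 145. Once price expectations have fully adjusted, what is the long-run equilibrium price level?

Long-run P = 169

Short run: with Pᵉ = 145, SRAS is Y = 4P − 200. Setting AD = SRAS gives 918 = 6P, so P = 153 and Y = 718 − 2·153 = 412.
Output 412 is above potential 380, so over time expected prices rise and SRAS shifts left until Y returns to 380.
Long run: Y = 380 on the AD curve gives 380 = 718 − 2P, so P = 169.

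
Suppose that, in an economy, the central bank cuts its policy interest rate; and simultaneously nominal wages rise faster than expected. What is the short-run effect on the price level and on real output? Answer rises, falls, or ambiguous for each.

Price level: rises; output: ambiguous

The first event is a positive demand shock: AD shifts right, which by itself pushes P up and Y up.
The second is an adverse supply shock: SRAS shifts left, which by itself pushes P up and Y down.
Both shocks push P up, so P rises. The two shocks push Y in opposite directions, so the effect on Y is ambiguous.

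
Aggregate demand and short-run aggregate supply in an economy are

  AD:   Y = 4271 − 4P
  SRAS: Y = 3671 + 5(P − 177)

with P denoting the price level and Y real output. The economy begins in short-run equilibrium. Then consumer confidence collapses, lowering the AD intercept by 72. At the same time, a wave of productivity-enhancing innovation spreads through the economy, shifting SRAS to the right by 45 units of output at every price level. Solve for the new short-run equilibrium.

P = 152, Y = 3591

After both shocks: AD is Y = 4199 − 4P and SRAS is Y = 2831 + 5P.
Setting them equal: 1368 = 9P, so P = 152.
Y = 4199 − 4·152 = 3591.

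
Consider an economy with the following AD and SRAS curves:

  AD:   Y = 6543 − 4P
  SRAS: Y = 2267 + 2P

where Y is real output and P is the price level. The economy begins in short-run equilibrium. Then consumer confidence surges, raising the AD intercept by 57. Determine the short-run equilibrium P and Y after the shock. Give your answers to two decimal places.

This is a positive demand shock: AD shifts right.
New AD: Y = 6600 − 4P.
Set AD = SRAS: 6600 − 4P = 2267 + 2P, so 4333 = 6P and P = 722.17.
Substituting into AD, Y = 3711.33.

P = 722.17, Y = 3711.33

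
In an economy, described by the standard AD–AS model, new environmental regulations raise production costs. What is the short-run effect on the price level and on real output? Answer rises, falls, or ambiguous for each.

This is an adverse supply shock: SRAS shifts left.
Moving along the downward-sloping AD curve, P rises and Y falls.

Price level: rises; output: falls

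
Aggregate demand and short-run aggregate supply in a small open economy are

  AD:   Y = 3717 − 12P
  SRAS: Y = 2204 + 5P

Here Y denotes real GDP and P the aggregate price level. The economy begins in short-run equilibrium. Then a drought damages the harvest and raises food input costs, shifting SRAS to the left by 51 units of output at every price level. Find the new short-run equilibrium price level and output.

This is a negative supply shock: SRAS shifts left.
New SRAS: Y = 2153 + 5P.
Set AD = SRAS: 3717 − 12P = 2153 + 5P, so 1564 = 17P and P = 92.
Y = 3717 − 12·92 = 2613.

P = 92, Y = 2613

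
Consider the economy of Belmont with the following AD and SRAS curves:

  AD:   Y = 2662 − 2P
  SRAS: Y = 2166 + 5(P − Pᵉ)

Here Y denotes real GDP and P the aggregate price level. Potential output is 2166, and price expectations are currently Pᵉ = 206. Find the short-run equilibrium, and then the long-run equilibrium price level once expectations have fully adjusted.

Short run: P = 218, Y = 2226. Long run: P = 248.

Short run: with Pᵉ = 206, SRAS is Y = 1136 + 5P. Setting AD = SRAS gives 1526 = 7P, so P = 218 and Y = 2662 − 2·218 = 2226.
Output 2226 is above potential 2166, so over time expected prices rise and SRAS shifts left until Y returns to 2166.
Long run: Y = 2166 on the AD curve gives 2166 = 2662 − 2P, so P = 248.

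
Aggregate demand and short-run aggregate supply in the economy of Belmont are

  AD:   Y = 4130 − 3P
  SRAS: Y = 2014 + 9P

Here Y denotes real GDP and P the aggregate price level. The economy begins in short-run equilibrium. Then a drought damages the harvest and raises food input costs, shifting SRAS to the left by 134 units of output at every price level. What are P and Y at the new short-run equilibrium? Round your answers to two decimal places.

P = 187.50, Y = 3567.50

This is a negative supply shock: SRAS shifts left.
New SRAS: Y = 1880 + 9P.
Set AD = SRAS: 4130 − 3P = 1880 + 9P, so 2250 = 12P and P = 187.50.
Substituting into AD, Y = 3567.50.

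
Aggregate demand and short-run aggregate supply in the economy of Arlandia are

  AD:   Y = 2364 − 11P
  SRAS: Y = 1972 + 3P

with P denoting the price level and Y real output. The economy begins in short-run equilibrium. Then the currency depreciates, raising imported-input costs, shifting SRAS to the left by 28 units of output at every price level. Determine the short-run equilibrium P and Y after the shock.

This is a negative supply shock: SRAS shifts left.
New SRAS: Y = 1944 + 3P.
Set AD = SRAS: 2364 − 11P = 1944 + 3P, so 420 = 14P and P = 30.
Y = 2364 − 11·30 = 2034.

P = 30, Y = 2034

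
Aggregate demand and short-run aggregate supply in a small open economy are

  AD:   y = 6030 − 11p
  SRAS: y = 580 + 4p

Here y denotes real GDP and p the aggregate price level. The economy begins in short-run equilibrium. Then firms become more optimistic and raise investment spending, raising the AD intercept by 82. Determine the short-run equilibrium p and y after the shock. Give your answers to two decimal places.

This is a positive demand shock: AD shifts right.
New AD: y = 6112 − 11p.
Set AD = SRAS: 6112 − 11p = 580 + 4p, so 5532 = 15p and p = 368.80.
Substituting into AD, y = 2055.20.

p = 368.80, y = 2055.20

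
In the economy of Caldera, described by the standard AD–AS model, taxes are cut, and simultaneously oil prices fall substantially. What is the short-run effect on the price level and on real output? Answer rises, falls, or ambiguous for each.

Price level: ambiguous; output: rises

The first event is a positive demand shock: AD shifts right, which by itself pushes P up and Y up.
The second is a favourable supply shock: SRAS shifts right, which by itself pushes P down and Y up.
The two shocks push P in opposite directions, so the effect on P is ambiguous. Both shocks push Y up, so Y rises.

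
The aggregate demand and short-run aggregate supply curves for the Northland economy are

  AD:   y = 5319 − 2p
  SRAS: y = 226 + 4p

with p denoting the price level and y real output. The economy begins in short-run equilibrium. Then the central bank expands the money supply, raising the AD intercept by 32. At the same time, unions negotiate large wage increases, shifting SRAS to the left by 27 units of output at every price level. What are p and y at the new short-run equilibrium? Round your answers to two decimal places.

p = 858.67, y = 3633.67

After both shocks: AD is y = 5351 − 2p and SRAS is y = 199 + 4p.
Setting them equal: 5152 = 6p, so p = 858.67.
Substituting into AD, y = 3633.67.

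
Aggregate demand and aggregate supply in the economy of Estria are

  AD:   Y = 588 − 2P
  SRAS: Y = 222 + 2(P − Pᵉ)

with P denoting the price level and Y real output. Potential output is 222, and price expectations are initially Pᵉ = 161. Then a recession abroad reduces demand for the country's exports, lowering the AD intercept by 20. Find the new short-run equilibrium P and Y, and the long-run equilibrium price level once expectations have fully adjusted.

Short run: P = 167, Y = 234. Long run: P = 173.

AD shifts left: new AD is Y = 568 − 2P. With Pᵉ = 161, SRAS is Y = 2P − 100.
Short run: 568 − 2P = 2P − 100 gives 668 = 4P, so P = 167 and Y = 568 − 2·167 = 234.
Y = 234 is above potential 222; expectations adjust and SRAS shifts left until Y = 222.
Long run: on the new AD curve, 222 = 568 − 2P gives P = 173.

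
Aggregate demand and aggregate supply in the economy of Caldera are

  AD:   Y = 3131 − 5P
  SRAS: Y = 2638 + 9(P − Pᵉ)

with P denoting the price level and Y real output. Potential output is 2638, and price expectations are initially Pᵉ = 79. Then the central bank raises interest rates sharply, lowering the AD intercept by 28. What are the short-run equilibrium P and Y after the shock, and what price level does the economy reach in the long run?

AD shifts left: new AD is Y = 3103 − 5P. With Pᵉ = 79, SRAS is Y = 1927 + 9P.
Short run: 3103 − 5P = 1927 + 9P gives 1176 = 14P, so P = 84 and Y = 3103 − 5·84 = 2683.
Y = 2683 is above potential 2638; expectations adjust and SRAS shifts left until Y = 2638.
Long run: on the new AD curve, 2638 = 3103 − 5P gives P = 93.

Short run: P = 84, Y = 2683. Long run: P = 93.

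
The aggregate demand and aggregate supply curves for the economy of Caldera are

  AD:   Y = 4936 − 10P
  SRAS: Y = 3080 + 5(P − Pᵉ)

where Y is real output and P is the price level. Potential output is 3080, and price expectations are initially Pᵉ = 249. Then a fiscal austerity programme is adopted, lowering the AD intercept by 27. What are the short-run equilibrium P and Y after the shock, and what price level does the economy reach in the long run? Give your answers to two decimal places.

Short run: P = 204.93, Y = 2859.67. Long run: P = 182.90.

AD shifts left: new AD is Y = 4909 − 10P. With Pᵉ = 249, SRAS is Y = 1835 + 5P.
Short run: 4909 − 10P = 1835 + 5P gives 3074 = 15P, so P = 204.93 and Y = 4909 − 10P = 2859.67.
Y = 2859.67 is below potential 3080; expectations adjust and SRAS shifts right until Y = 3080.
Long run: on the new AD curve, 3080 = 4909 − 10P gives P = 182.90.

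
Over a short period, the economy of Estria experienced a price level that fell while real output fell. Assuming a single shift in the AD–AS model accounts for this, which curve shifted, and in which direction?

AD shifted left

P fell and Y fell. An AD shift moves P and Y in the same direction; an SRAS shift moves them in opposite directions.
Here P and Y moved in the same direction, so the AD curve shifted.
Since Y fell, AD shifted left.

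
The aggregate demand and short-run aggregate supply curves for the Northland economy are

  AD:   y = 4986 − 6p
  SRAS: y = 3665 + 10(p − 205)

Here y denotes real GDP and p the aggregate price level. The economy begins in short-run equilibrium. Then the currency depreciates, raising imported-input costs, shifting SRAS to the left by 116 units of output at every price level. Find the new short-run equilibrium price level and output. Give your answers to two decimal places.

p = 217.94, y = 3678.38

This is a negative supply shock: SRAS shifts left.
New SRAS: y = 1499 + 10p.
Set AD = SRAS: 4986 − 6p = 1499 + 10p, so 3487 = 16p and p = 217.94.
Substituting into AD, y = 3678.38.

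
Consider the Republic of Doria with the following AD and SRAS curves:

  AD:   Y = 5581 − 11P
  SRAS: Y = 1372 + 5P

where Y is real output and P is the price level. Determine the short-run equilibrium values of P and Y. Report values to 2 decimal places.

P = 263.06, Y = 2687.31

Set AD = SRAS: 5581 − 11P = 1372 + 5P, so 4209 = 16P and P = 263.06.
Substituting into AD, Y = 5581 − 11P = 2687.31.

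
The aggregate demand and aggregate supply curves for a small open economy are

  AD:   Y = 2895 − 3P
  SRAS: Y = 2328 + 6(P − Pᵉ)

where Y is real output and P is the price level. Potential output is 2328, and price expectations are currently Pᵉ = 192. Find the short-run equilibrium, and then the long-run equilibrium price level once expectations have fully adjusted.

Short run: P = 191, Y = 2322. Long run: P = 189.

Short run: with Pᵉ = 192, SRAS is Y = 1176 + 6P. Setting AD = SRAS gives 1719 = 9P, so P = 191 and Y = 2895 − 3·191 = 2322.
Output 2322 is below potential 2328, so over time expected prices fall and SRAS shifts right until Y returns to 2328.
Long run: Y = 2328 on the AD curve gives 2328 = 2895 − 3P, so P = 189.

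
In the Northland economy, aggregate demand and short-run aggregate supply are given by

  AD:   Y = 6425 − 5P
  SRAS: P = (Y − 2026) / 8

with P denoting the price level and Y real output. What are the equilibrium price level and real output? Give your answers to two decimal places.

P = 338.38, Y = 4733.08

Rearrange SRAS to Y = 2026 + 8P.
Set AD = SRAS: 6425 − 5P = 2026 + 8P, so 4399 = 13P and P = 338.38.
Substituting into AD, Y = 6425 − 5P = 4733.08.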